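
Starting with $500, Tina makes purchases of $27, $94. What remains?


Add up expenses:
$27 + $94 = $121
Subtract from budget:
$500 - $121 = $379

$379


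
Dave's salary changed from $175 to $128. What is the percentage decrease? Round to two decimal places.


Find the absolute change:
|128 - 175| = 47
Divide by original and multiply by 100:
47 / 175 x 100 = 26.8571...% ≈ 26.86%

26.86%


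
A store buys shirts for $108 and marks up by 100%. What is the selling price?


Calculate the markup amount:
100% of $108 = $108
Add to cost:
$108 + $108 = $216

$216


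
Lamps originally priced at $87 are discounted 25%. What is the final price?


Calculate the discount amount:
25% of $87 = $21.75
Subtract from original:
$87 - $21.75 = $65.25

$65.25


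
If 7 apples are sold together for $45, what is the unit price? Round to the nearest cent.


Total cost: $45
Number of items: 7
Unit price: $45 / 7 = $6.4285... ≈ $6.43

$6.43


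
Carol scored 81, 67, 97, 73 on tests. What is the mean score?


Add the scores:
81 + 67 + 97 + 73 = 318
Divide by the number of tests:
318 / 4 = 79.5

79.5


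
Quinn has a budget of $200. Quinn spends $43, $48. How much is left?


Add up expenses:
$43 + $48 = $91
Subtract from budget:
$200 - $91 = $109

$109


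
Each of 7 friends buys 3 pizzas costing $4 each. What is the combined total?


Cost per person:
3 x $4 = $12
Group total:
7 x $12 = $84

$84


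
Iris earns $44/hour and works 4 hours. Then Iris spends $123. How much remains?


Calculate earnings:
4 x $44 = $176
Subtract spending:
$176 - $123 = $53

$53


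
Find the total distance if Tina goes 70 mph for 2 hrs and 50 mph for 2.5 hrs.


Leg 1 distance:
70 x 2 = 140 miles
Leg 2 distance:
50 x 2.5 = 125 miles
Total distance:
140 + 125 = 265 miles

265 miles


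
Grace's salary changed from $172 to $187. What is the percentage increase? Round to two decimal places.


Find the absolute change:
|187 - 172| = 15
Divide by original and multiply by 100:
15 / 172 x 100 = 8.7209...% ≈ 8.72%

8.72%


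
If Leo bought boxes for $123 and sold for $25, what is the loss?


Selling price = $25
Cost price = $123
Loss = cost price - selling price:
Loss = $123 - $25 = $98

$98


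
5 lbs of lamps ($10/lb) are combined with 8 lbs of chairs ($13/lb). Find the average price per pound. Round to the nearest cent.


Cost of lamps:
5 x $10 = $50
Cost of chairs:
8 x $13 = $104
Total cost: $50 + $104 = $154
Total weight: 13 lbs
Average: $154 / 13 = $11.8461... ≈ $11.85/lb

$11.85/lb


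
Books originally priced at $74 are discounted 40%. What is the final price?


Calculate the discount amount:
40% of $74 = $29.60
Subtract from original:
$74 - $29.60 = $44.40

$44.40


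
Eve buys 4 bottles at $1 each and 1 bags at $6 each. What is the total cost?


Cost of bottles:
4 x $1 = $4
Cost of bags:
1 x $6 = $6
Add both:
$4 + $6 = $10

$10


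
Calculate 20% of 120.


Convert percentage to decimal:
20% = 0.2
Multiply:
120 x 0.2 = 24

24


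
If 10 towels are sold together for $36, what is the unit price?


Total cost: $36
Number of items: 10
Unit price: $36 / 10 = $3.60

$3.60


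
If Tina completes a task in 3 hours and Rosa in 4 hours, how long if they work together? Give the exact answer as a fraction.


Tina's rate: 1/3 of the job per hour
Rosa's rate: 1/4 of the job per hour
Combined rate: 1/3 + 1/4 = 7/12 per hour
Time = 1 / (7/12) = 12/7 hours (≈ 1.71 hours)

12/7 hours


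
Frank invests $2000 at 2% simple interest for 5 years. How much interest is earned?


Use the formula I = P x R x T / 100
P x R x T = 2000 x 2 x 5 = 20000
I = 20000 / 100 = $200

$200


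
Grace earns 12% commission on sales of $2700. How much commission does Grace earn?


Convert rate to decimal:
12% = 0.12
Multiply by sales:
$2700 x 0.12 = $324

$324


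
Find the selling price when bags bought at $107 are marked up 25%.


Calculate the markup amount:
25% of $107 = $26.75
Add to cost:
$107 + $26.75 = $133.75

$133.75


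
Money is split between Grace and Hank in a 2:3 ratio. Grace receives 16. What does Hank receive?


Find the multiplier:
16 / 2 = 8
Apply to Hank's share:
3 x 8 = 24

24


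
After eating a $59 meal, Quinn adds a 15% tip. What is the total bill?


Calculate the tip:
15% of $59 = $8.85
Add tip to meal cost:
$59 + $8.85 = $67.85

$67.85


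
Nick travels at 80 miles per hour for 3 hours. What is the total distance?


Use the formula: distance = speed x time
Speed = 80 mph, Time = 3 hours
80 x 3 = 240 miles

240 miles


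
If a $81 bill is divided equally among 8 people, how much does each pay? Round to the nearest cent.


Total bill: $81
Number of people: 8
Each pays: $81 / 8 = $10.125 ≈ $10.13

$10.13


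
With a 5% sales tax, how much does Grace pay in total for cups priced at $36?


Calculate the tax:
5% of $36 = $1.80
Add tax to price:
$36 + $1.80 = $37.80

$37.80


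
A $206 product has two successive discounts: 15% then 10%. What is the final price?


First discount:
15% of $206 = $30.90
Price after first discount:
$206 - $30.90 = $175.10
Second discount:
10% of $175.10 = $17.51
Final price:
$175.10 - $17.51 = $157.59

$157.59


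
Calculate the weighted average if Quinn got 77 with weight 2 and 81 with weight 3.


Weighted sum:
2 x 77 + 3 x 81 = 397
Total weight:
2 + 3 = 5
Weighted average:
397 / 5 = 79.4

79.4


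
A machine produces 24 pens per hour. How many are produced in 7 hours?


Production rate: 24 pens per hour
Time: 7 hours
Total: 24 x 7 = 168 pens

168 pens


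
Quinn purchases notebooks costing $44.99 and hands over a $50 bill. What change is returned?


Start with the amount paid:
$50
Subtract the price:
$50 - $44.99 = $5.01

$5.01


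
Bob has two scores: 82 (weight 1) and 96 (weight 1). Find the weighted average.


Weighted sum:
1 x 82 + 1 x 96 = 178
Total weight:
1 + 1 = 2
Weighted average:
178 / 2 = 89

89


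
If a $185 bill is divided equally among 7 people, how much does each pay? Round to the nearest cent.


Total bill: $185
Number of people: 7
Each pays: $185 / 7 = $26.4285... ≈ $26.43

$26.43


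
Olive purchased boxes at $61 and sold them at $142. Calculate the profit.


Selling price = $142
Cost price = $61
Profit = selling price - cost price:
Profit = $142 - $61 = $81

$81


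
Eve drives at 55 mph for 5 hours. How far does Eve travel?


Use the formula: distance = speed x time
Speed = 55 mph, Time = 5 hours
55 x 5 = 275 miles

275 miles


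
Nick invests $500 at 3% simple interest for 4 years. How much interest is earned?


Use the formula I = P x R x T / 100
P x R x T = 500 x 3 x 4 = 6000
I = 6000 / 100 = $60

$60


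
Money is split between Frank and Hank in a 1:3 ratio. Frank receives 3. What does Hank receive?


Find the multiplier:
3 / 1 = 3
Apply to Hank's share:
3 x 3 = 9

9


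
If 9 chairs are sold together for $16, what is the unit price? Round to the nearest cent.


Total cost: $16
Number of items: 9
Unit price: $16 / 9 = $1.7777... ≈ $1.78

$1.78


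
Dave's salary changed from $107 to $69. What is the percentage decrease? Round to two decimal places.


Find the absolute change:
|69 - 107| = 38
Divide by original and multiply by 100:
38 / 107 x 100 = 35.5140...% ≈ 35.51%

35.51%


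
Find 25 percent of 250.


Convert percentage to decimal:
25% = 0.25
Multiply:
250 x 0.25 = 62.5

62.5


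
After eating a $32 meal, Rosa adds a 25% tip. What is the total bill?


Calculate the tip:
25% of $32 = $8
Add tip to meal cost:
$32 + $8 = $40

$40


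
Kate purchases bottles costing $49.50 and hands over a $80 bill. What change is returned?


Start with the amount paid:
$80
Subtract the price:
$80 - $49.50 = $30.50

$30.50


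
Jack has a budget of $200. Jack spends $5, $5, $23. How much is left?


Add up expenses:
$5 + $5 + $23 = $33
Subtract from budget:
$200 - $33 = $167

$167


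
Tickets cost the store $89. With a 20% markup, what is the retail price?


Calculate the markup amount:
20% of $89 = $17.80
Add to cost:
$89 + $17.80 = $106.80

$106.80


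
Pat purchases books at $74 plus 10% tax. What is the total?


Calculate the tax:
10% of $74 = $7.40
Add tax to price:
$74 + $7.40 = $81.40

$81.40


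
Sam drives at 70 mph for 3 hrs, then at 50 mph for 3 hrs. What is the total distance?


Leg 1 distance:
70 x 3 = 210 miles
Leg 2 distance:
50 x 3 = 150 miles
Total distance:
210 + 150 = 360 miles

360 miles


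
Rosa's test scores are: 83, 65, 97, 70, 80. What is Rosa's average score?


Add the scores:
83 + 65 + 97 + 70 + 80 = 395
Divide by the number of tests:
395 / 5 = 79

79


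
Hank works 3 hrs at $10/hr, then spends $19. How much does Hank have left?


Calculate earnings:
3 x $10 = $30
Subtract spending:
$30 - $19 = $11

$11


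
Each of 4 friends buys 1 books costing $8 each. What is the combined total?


Cost per person:
1 x $8 = $8
Group total:
4 x $8 = $32

$32


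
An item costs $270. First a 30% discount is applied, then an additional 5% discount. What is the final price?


First discount:
30% of $270 = $81
Price after first discount:
$270 - $81 = $189
Second discount:
5% of $189 = $9.45
Final price:
$189 - $9.45 = $179.55

$179.55


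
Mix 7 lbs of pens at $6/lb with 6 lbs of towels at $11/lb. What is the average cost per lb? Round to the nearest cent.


Cost of pens:
7 x $6 = $42
Cost of towels:
6 x $11 = $66
Total cost: $42 + $66 = $108
Total weight: 13 lbs
Average: $108 / 13 = $8.3076... ≈ $8.31/lb

$8.31/lb


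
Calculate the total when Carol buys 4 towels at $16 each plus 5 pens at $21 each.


Cost of towels:
4 x $16 = $64
Cost of pens:
5 x $21 = $105
Add both:
$64 + $105 = $169

$169


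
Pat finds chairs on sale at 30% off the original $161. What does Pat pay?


Calculate the discount amount:
30% of $161 = $48.30
Subtract from original:
$161 - $48.30 = $112.70

$112.70


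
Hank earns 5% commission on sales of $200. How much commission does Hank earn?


Convert rate to decimal:
5% = 0.05
Multiply by sales:
$200 x 0.05 = $10

$10


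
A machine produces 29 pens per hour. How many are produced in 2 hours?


Production rate: 29 pens per hour
Time: 2 hours
Total: 29 x 2 = 58 pens

58 pens


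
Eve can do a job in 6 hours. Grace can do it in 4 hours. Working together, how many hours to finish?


Eve's rate: 1/6 of the job per hour
Grace's rate: 1/4 of the job per hour
Combined rate: 1/6 + 1/4 = 5/12 per hour
Time = 1 / (5/12) = 12/5 = 2.4 hours

2.4 hours


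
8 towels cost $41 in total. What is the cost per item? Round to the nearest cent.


Total cost: $41
Number of items: 8
Unit price: $41 / 8 = $5.125 ≈ $5.13

$5.13


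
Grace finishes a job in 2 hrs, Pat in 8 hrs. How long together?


Grace's rate: 1/2 of the job per hour
Pat's rate: 1/8 of the job per hour
Combined rate: 1/2 + 1/8 = 5/8 per hour
Time = 1 / (5/8) = 8/5 = 1.6 hours

1.6 hours


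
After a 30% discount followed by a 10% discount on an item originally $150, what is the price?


First discount:
30% of $150 = $45
Price after first discount:
$150 - $45 = $105
Second discount:
10% of $105 = $10.50
Final price:
$105 - $10.50 = $94.50

$94.50


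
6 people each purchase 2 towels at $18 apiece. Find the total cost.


Cost per person:
2 x $18 = $36
Group total:
6 x $36 = $216

$216


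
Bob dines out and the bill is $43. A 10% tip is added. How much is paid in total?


Calculate the tip:
10% of $43 = $4.30
Add tip to meal cost:
$43 + $4.30 = $47.30

$47.30


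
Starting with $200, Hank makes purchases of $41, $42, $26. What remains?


Add up expenses:
$41 + $42 + $26 = $109
Subtract from budget:
$200 - $109 = $91

$91


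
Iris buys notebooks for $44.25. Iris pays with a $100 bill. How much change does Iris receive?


Start with the amount paid:
$100
Subtract the price:
$100 - $44.25 = $55.75

$55.75


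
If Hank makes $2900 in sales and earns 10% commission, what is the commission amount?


Convert rate to decimal:
10% = 0.1
Multiply by sales:
$2900 x 0.1 = $290

$290


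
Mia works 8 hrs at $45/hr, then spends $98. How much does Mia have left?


Calculate earnings:
8 x $45 = $360
Subtract spending:
$360 - $98 = $262

$262


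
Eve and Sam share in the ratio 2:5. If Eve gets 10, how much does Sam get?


Find the multiplier:
10 / 2 = 5
Apply to Sam's share:
5 x 5 = 25

25


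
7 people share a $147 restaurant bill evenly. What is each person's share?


Total bill: $147
Number of people: 7
Each pays: $147 / 7 = $21

$21


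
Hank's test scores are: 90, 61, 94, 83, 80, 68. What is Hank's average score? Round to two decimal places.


Add the scores:
90 + 61 + 94 + 83 + 80 + 68 = 476
Divide by the number of tests:
476 / 6 = 79.3333... ≈ 79.33

79.33


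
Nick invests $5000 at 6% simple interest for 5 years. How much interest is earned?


Use the formula I = P x R x T / 100
P x R x T = 5000 x 6 x 5 = 150000
I = 150000 / 100 = $1500

$1500


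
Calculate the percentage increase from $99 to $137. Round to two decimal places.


Find the absolute change:
|137 - 99| = 38
Divide by original and multiply by 100:
38 / 99 x 100 = 38.3838...% ≈ 38.38%

38.38%


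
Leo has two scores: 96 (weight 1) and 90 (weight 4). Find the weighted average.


Weighted sum:
1 x 96 + 4 x 90 = 456
Total weight:
1 + 4 = 5
Weighted average:
456 / 5 = 91.2

91.2


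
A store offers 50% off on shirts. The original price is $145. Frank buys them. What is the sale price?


Calculate the discount amount:
50% of $145 = $72.50
Subtract from original:
$145 - $72.50 = $72.50

$72.50


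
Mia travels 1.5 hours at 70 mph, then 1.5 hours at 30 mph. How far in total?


Leg 1 distance:
70 x 1.5 = 105 miles
Leg 2 distance:
30 x 1.5 = 45 miles
Total distance:
105 + 45 = 150 miles

150 miles


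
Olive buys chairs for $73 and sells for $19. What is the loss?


Selling price = $19
Cost price = $73
Loss = cost price - selling price:
Loss = $73 - $19 = $54

$54


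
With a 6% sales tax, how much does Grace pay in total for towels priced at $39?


Calculate the tax:
6% of $39 = $2.34
Add tax to price:
$39 + $2.34 = $41.34

$41.34


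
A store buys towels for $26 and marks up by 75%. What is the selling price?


Calculate the markup amount:
75% of $26 = $19.50
Add to cost:
$26 + $19.50 = $45.50

$45.50


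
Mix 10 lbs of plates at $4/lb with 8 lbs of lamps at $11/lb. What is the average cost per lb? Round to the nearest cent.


Cost of plates:
10 x $4 = $40
Cost of lamps:
8 x $11 = $88
Total cost: $40 + $88 = $128
Total weight: 18 lbs
Average: $128 / 18 = $7.1111... ≈ $7.11/lb

$7.11/lb


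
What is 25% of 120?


Convert percentage to decimal:
25% = 0.25
Multiply:
120 x 0.25 = 30

30


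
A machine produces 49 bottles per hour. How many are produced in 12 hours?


Production rate: 49 bottles per hour
Time: 12 hours
Total: 49 x 12 = 588 bottles

588 bottles


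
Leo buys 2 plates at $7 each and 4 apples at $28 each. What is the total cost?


Cost of plates:
2 x $7 = $14
Cost of apples:
4 x $28 = $112
Add both:
$14 + $112 = $126

$126


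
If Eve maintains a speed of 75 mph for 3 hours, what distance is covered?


Use the formula: distance = speed x time
Speed = 75 mph, Time = 3 hours
75 x 3 = 225 miles

225 miles


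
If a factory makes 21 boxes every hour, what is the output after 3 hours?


Production rate: 21 boxes per hour
Time: 3 hours
Total: 21 x 3 = 63 boxes

63 boxes


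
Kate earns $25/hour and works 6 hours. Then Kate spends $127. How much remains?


Calculate earnings:
6 x $25 = $150
Subtract spending:
$150 - $127 = $23

$23


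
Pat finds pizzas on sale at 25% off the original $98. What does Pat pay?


Calculate the discount amount:
25% of $98 = $24.50
Subtract from original:
$98 - $24.50 = $73.50

$73.50


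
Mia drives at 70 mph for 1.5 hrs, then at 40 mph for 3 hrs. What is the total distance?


Leg 1 distance:
70 x 1.5 = 105 miles
Leg 2 distance:
40 x 3 = 120 miles
Total distance:
105 + 120 = 225 miles

225 miles


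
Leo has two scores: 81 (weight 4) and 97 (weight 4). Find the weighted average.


Weighted sum:
4 x 81 + 4 x 97 = 712
Total weight:
4 + 4 = 8
Weighted average:
712 / 8 = 89

89


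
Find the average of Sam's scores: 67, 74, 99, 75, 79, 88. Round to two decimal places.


Add the scores:
67 + 74 + 99 + 75 + 79 + 88 = 482
Divide by the number of tests:
482 / 6 = 80.3333... ≈ 80.33

80.33


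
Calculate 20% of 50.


Convert percentage to decimal:
20% = 0.2
Multiply:
50 x 0.2 = 10

10


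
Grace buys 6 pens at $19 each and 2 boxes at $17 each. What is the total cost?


Cost of pens:
6 x $19 = $114
Cost of boxes:
2 x $17 = $34
Add both:
$114 + $34 = $148

$148


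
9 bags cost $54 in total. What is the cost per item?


Total cost: $54
Number of items: 9
Unit price: $54 / 9 = $6

$6


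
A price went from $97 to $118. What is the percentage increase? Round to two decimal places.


Find the absolute change:
|118 - 97| = 21
Divide by original and multiply by 100:
21 / 97 x 100 = 21.6494...% ≈ 21.65%

21.65%


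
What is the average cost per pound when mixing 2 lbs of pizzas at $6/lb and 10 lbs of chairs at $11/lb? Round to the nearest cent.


Cost of pizzas:
2 x $6 = $12
Cost of chairs:
10 x $11 = $110
Total cost: $12 + $110 = $122
Total weight: 12 lbs
Average: $122 / 12 = $10.1666... ≈ $10.17/lb

$10.17/lb


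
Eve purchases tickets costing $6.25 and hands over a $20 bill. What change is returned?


Start with the amount paid:
$20
Subtract the price:
$20 - $6.25 = $13.75

$13.75


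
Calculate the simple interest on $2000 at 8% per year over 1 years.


Use the formula I = P x R x T / 100
P x R x T = 2000 x 8 x 1 = 16000
I = 16000 / 100 = $160

$160


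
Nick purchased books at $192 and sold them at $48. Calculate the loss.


Selling price = $48
Cost price = $192
Loss = cost price - selling price:
Loss = $192 - $48 = $144

$144


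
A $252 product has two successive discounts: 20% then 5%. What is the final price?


First discount:
20% of $252 = $50.40
Price after first discount:
$252 - $50.40 = $201.60
Second discount:
5% of $201.60 = $10.08
Final price:
$201.60 - $10.08 = $191.52

$191.52


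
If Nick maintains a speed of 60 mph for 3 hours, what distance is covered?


Use the formula: distance = speed x time
Speed = 60 mph, Time = 3 hours
60 x 3 = 180 miles

180 miles


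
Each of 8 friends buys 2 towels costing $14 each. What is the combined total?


Cost per person:
2 x $14 = $28
Group total:
8 x $28 = $224

$224


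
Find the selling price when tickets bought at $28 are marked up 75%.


Calculate the markup amount:
75% of $28 = $21
Add to cost:
$28 + $21 = $49

$49


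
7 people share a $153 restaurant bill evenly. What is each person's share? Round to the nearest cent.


Total bill: $153
Number of people: 7
Each pays: $153 / 7 = $21.8571... ≈ $21.86

$21.86


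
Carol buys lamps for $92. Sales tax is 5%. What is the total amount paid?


Calculate the tax:
5% of $92 = $4.60
Add tax to price:
$92 + $4.60 = $96.60

$96.60


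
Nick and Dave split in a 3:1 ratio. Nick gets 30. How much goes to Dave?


Find the multiplier:
30 / 3 = 10
Apply to Dave's share:
1 x 10 = 10

10


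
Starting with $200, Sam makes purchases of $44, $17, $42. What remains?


Add up expenses:
$44 + $17 + $42 = $103
Subtract from budget:
$200 - $103 = $97

$97


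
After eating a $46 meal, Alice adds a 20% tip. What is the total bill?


Calculate the tip:
20% of $46 = $9.20
Add tip to meal cost:
$46 + $9.20 = $55.20

$55.20


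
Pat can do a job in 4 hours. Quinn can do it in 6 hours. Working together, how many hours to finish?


Pat's rate: 1/4 of the job per hour
Quinn's rate: 1/6 of the job per hour
Combined rate: 1/4 + 1/6 = 5/12 per hour
Time = 1 / (5/12) = 12/5 = 2.4 hours

2.4 hours


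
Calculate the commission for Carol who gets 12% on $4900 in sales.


Convert rate to decimal:
12% = 0.12
Multiply by sales:
$4900 x 0.12 = $588

$588


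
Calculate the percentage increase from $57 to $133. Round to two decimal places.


Find the absolute change:
|133 - 57| = 76
Divide by original and multiply by 100:
76 / 57 x 100 = 133.3333...% ≈ 133.33%

133.33%


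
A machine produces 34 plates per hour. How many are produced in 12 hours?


Production rate: 34 plates per hour
Time: 12 hours
Total: 34 x 12 = 408 plates

408 plates


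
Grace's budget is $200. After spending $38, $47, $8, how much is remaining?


Add up expenses:
$38 + $47 + $8 = $93
Subtract from budget:
$200 - $93 = $107

$107


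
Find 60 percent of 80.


Convert percentage to decimal:
60% = 0.6
Multiply:
80 x 0.6 = 48

48


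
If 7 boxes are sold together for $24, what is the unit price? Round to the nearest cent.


Total cost: $24
Number of items: 7
Unit price: $24 / 7 = $3.4285... ≈ $3.43

$3.43


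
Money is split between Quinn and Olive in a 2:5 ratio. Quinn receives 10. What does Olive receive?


Find the multiplier:
10 / 2 = 5
Apply to Olive's share:
5 x 5 = 25

25


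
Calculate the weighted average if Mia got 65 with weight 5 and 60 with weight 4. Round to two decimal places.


Weighted sum:
5 x 65 + 4 x 60 = 565
Total weight:
5 + 4 = 9
Weighted average:
565 / 9 = 62.7777... ≈ 62.78

62.78


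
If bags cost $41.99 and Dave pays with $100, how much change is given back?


Start with the amount paid:
$100
Subtract the price:
$100 - $41.99 = $58.01

$58.01


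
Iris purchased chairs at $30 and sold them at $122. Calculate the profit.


Selling price = $122
Cost price = $30
Profit = selling price - cost price:
Profit = $122 - $30 = $92

$92


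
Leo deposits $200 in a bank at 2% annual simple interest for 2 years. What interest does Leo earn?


Use the formula I = P x R x T / 100
P x R x T = 200 x 2 x 2 = 800
I = 800 / 100 = $8

$8


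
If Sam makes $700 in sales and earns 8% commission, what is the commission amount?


Convert rate to decimal:
8% = 0.08
Multiply by sales:
$700 x 0.08 = $56

$56


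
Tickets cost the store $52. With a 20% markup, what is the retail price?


Calculate the markup amount:
20% of $52 = $10.40
Add to cost:
$52 + $10.40 = $62.40

$62.40


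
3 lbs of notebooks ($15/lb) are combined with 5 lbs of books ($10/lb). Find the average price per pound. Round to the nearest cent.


Cost of notebooks:
3 x $15 = $45
Cost of books:
5 x $10 = $50
Total cost: $45 + $50 = $95
Total weight: 8 lbs
Average: $95 / 8 = $11.875 ≈ $11.88/lb

$11.88/lb


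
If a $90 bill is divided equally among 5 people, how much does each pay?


Total bill: $90
Number of people: 5
Each pays: $90 / 5 = $18

$18


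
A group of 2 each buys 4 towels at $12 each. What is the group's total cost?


Cost per person:
4 x $12 = $48
Group total:
2 x $48 = $96

$96


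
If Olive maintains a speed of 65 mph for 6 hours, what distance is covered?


Use the formula: distance = speed x time
Speed = 65 mph, Time = 6 hours
65 x 6 = 390 miles

390 miles


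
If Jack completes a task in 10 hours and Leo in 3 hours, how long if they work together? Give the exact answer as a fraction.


Jack's rate: 1/10 of the job per hour
Leo's rate: 1/3 of the job per hour
Combined rate: 1/10 + 1/3 = 13/30 per hour
Time = 1 / (13/30) = 30/13 hours (≈ 2.31 hours)

30/13 hours


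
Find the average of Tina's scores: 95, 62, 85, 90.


Add the scores:
95 + 62 + 85 + 90 = 332
Divide by the number of tests:
332 / 4 = 83

83


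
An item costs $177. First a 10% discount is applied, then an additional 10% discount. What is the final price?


First discount:
10% of $177 = $17.70
Price after first discount:
$177 - $17.70 = $159.30
Second discount:
10% of $159.30 = $15.93
Final price:
$159.30 - $15.93 = $143.37

$143.37


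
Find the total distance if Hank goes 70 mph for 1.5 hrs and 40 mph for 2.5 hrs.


Leg 1 distance:
70 x 1.5 = 105 miles
Leg 2 distance:
40 x 2.5 = 100 miles
Total distance:
105 + 100 = 205 miles

205 miles


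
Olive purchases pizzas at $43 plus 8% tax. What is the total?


Calculate the tax:
8% of $43 = $3.44
Add tax to price:
$43 + $3.44 = $46.44

$46.44


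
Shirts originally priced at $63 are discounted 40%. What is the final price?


Calculate the discount amount:
40% of $63 = $25.20
Subtract from original:
$63 - $25.20 = $37.80

$37.80


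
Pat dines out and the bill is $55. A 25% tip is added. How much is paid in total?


Calculate the tip:
25% of $55 = $13.75
Add tip to meal cost:
$55 + $13.75 = $68.75

$68.75


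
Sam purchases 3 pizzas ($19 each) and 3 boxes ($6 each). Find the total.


Cost of pizzas:
3 x $19 = $57
Cost of boxes:
3 x $6 = $18
Add both:
$57 + $18 = $75

$75


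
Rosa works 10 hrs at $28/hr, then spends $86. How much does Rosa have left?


Calculate earnings:
10 x $28 = $280
Subtract spending:
$280 - $86 = $194

$194


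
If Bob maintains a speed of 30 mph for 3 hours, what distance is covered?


Use the formula: distance = speed x time
Speed = 30 mph, Time = 3 hours
30 x 3 = 90 miles

90 miles


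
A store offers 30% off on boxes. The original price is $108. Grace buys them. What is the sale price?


Calculate the discount amount:
30% of $108 = $32.40
Subtract from original:
$108 - $32.40 = $75.60

$75.60


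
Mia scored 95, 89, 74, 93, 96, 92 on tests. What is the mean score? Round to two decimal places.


Add the scores:
95 + 89 + 74 + 93 + 96 + 92 = 539
Divide by the number of tests:
539 / 6 = 89.8333... ≈ 89.83

89.83


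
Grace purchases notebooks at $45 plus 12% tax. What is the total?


Calculate the tax:
12% of $45 = $5.40
Add tax to price:
$45 + $5.40 = $50.40

$50.40


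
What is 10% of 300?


Convert percentage to decimal:
10% = 0.1
Multiply:
300 x 0.1 = 30

30


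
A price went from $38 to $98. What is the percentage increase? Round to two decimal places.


Find the absolute change:
|98 - 38| = 60
Divide by original and multiply by 100:
60 / 38 x 100 = 157.8947...% ≈ 157.89%

157.89%


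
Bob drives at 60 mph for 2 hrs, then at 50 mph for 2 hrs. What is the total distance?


Leg 1 distance:
60 x 2 = 120 miles
Leg 2 distance:
50 x 2 = 100 miles
Total distance:
120 + 100 = 220 miles

220 miles


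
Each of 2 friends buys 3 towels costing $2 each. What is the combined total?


Cost per person:
3 x $2 = $6
Group total:
2 x $6 = $12

$12


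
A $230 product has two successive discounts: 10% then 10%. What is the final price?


First discount:
10% of $230 = $23
Price after first discount:
$230 - $23 = $207
Second discount:
10% of $207 = $20.70
Final price:
$207 - $20.70 = $186.30

$186.30


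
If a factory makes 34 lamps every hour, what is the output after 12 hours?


Production rate: 34 lamps per hour
Time: 12 hours
Total: 34 x 12 = 408 lamps

408 lamps


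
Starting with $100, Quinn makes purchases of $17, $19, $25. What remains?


Add up expenses:
$17 + $19 + $25 = $61
Subtract from budget:
$100 - $61 = $39

$39


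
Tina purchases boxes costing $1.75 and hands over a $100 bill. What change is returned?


Start with the amount paid:
$100
Subtract the price:
$100 - $1.75 = $98.25

$98.25


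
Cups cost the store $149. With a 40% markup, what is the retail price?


Calculate the markup amount:
40% of $149 = $59.60
Add to cost:
$149 + $59.60 = $208.60

$208.60


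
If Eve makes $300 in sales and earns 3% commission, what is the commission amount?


Convert rate to decimal:
3% = 0.03
Multiply by sales:
$300 x 0.03 = $9

$9


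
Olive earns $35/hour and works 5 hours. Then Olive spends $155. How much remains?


Calculate earnings:
5 x $35 = $175
Subtract spending:
$175 - $155 = $20

$20


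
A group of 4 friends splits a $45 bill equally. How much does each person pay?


Total bill: $45
Number of people: 4
Each pays: $45 / 4 = $11.25

$11.25


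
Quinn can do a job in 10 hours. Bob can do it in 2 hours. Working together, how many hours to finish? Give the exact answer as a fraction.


Quinn's rate: 1/10 of the job per hour
Bob's rate: 1/2 of the job per hour
Combined rate: 1/10 + 1/2 = 3/5 per hour
Time = 1 / (3/5) = 5/3 hours (≈ 1.67 hours)

5/3 hours


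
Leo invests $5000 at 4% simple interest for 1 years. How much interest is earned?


Use the formula I = P x R x T / 100
P x R x T = 5000 x 4 x 1 = 20000
I = 20000 / 100 = $200

$200


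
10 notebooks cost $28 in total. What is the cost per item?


Total cost: $28
Number of items: 10
Unit price: $28 / 10 = $2.80

$2.80


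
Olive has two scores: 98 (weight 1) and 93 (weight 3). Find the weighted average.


Weighted sum:
1 x 98 + 3 x 93 = 377
Total weight:
1 + 3 = 4
Weighted average:
377 / 4 = 94.25

94.25


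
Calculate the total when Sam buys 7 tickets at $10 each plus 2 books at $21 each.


Cost of tickets:
7 x $10 = $70
Cost of books:
2 x $21 = $42
Add both:
$70 + $42 = $112

$112


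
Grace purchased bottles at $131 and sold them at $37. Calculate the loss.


Selling price = $37
Cost price = $131
Loss = cost price - selling price:
Loss = $131 - $37 = $94

$94


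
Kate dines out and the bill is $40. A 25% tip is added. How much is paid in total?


Calculate the tip:
25% of $40 = $10
Add tip to meal cost:
$40 + $10 = $50

$50


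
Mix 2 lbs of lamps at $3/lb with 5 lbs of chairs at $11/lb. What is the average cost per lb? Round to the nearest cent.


Cost of lamps:
2 x $3 = $6
Cost of chairs:
5 x $11 = $55
Total cost: $6 + $55 = $61
Total weight: 7 lbs
Average: $61 / 7 = $8.7142... ≈ $8.71/lb

$8.71/lb


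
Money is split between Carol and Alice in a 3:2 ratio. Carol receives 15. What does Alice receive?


Find the multiplier:
15 / 3 = 5
Apply to Alice's share:
2 x 5 = 10

10


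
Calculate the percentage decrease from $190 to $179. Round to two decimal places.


Find the absolute change:
|179 - 190| = 11
Divide by original and multiply by 100:
11 / 190 x 100 = 5.7894...% ≈ 5.79%

5.79%


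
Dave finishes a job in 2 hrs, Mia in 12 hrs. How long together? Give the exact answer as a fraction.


Dave's rate: 1/2 of the job per hour
Mia's rate: 1/12 of the job per hour
Combined rate: 1/2 + 1/12 = 7/12 per hour
Time = 1 / (7/12) = 12/7 hours (≈ 1.71 hours)

12/7 hours


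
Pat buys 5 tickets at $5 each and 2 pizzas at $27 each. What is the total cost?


Cost of tickets:
5 x $5 = $25
Cost of pizzas:
2 x $27 = $54
Add both:
$25 + $54 = $79

$79


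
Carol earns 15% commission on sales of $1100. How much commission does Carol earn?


Convert rate to decimal:
15% = 0.15
Multiply by sales:
$1100 x 0.15 = $165

$165


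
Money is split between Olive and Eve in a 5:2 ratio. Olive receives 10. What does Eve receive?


Find the multiplier:
10 / 5 = 2
Apply to Eve's share:
2 x 2 = 4

4


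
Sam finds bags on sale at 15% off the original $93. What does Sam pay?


Calculate the discount amount:
15% of $93 = $13.95
Subtract from original:
$93 - $13.95 = $79.05

$79.05


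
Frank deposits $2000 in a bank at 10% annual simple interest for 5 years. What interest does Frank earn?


Use the formula I = P x R x T / 100
P x R x T = 2000 x 10 x 5 = 100000
I = 100000 / 100 = $1000

$1000


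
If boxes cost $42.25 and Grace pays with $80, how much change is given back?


Start with the amount paid:
$80
Subtract the price:
$80 - $42.25 = $37.75

$37.75


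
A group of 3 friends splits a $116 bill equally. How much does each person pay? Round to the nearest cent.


Total bill: $116
Number of people: 3
Each pays: $116 / 3 = $38.6666... ≈ $38.67

$38.67


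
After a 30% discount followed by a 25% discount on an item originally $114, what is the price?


First discount:
30% of $114 = $34.20
Price after first discount:
$114 - $34.20 = $79.80
Second discount:
25% of $79.80 = $19.95
Final price:
$79.80 - $19.95 = $59.85

$59.85


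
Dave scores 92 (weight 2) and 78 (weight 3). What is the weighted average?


Weighted sum:
2 x 92 + 3 x 78 = 418
Total weight:
2 + 3 = 5
Weighted average:
418 / 5 = 83.6

83.6


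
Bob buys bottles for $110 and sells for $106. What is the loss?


Selling price = $106
Cost price = $110
Loss = cost price - selling price:
Loss = $110 - $106 = $4

$4


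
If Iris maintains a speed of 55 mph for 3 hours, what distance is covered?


Use the formula: distance = speed x time
Speed = 55 mph, Time = 3 hours
55 x 3 = 165 miles

165 miles


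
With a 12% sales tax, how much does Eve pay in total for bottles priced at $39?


Calculate the tax:
12% of $39 = $4.68
Add tax to price:
$39 + $4.68 = $43.68

$43.68


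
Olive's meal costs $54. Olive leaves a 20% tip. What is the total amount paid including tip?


Calculate the tip:
20% of $54 = $10.80
Add tip to meal cost:
$54 + $10.80 = $64.80

$64.80


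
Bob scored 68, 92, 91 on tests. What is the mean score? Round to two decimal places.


Add the scores:
68 + 92 + 91 = 251
Divide by the number of tests:
251 / 3 = 83.6666... ≈ 83.67

83.67


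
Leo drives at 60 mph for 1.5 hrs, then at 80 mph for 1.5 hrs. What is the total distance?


Leg 1 distance:
60 x 1.5 = 90 miles
Leg 2 distance:
80 x 1.5 = 120 miles
Total distance:
90 + 120 = 210 miles

210 miles


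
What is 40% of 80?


Convert percentage to decimal:
40% = 0.4
Multiply:
80 x 0.4 = 32

32


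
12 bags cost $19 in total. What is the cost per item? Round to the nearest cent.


Total cost: $19
Number of items: 12
Unit price: $19 / 12 = $1.5833... ≈ $1.58

$1.58


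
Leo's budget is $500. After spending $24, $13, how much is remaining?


Add up expenses:
$24 + $13 = $37
Subtract from budget:
$500 - $37 = $463

$463


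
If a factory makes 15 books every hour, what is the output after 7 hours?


Production rate: 15 books per hour
Time: 7 hours
Total: 15 x 7 = 105 books

105 books


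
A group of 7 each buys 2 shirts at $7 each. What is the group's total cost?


Cost per person:
2 x $7 = $14
Group total:
7 x $14 = $98

$98


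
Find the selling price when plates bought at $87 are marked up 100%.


Calculate the markup amount:
100% of $87 = $87
Add to cost:
$87 + $87 = $174

$174


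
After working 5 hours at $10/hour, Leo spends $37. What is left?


Calculate earnings:
5 x $10 = $50
Subtract spending:
$50 - $37 = $13

$13


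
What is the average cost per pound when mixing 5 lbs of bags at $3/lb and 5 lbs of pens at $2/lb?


Cost of bags:
5 x $3 = $15
Cost of pens:
5 x $2 = $10
Total cost: $15 + $10 = $25
Total weight: 10 lbs
Average: $25 / 10 = $2.50/lb

$2.50/lb


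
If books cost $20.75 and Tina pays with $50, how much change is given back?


Start with the amount paid:
$50
Subtract the price:
$50 - $20.75 = $29.25

$29.25


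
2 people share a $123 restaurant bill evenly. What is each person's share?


Total bill: $123
Number of people: 2
Each pays: $123 / 2 = $61.50

$61.50


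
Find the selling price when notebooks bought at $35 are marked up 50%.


Calculate the markup amount:
50% of $35 = $17.50
Add to cost:
$35 + $17.50 = $52.50

$52.50


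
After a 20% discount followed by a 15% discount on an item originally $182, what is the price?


First discount:
20% of $182 = $36.40
Price after first discount:
$182 - $36.40 = $145.60
Second discount:
15% of $145.60 = $21.84
Final price:
$145.60 - $21.84 = $123.76

$123.76


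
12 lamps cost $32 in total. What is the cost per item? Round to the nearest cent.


Total cost: $32
Number of items: 12
Unit price: $32 / 12 = $2.6666... ≈ $2.67

$2.67


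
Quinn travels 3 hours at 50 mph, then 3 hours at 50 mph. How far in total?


Leg 1 distance:
50 x 3 = 150 miles
Leg 2 distance:
50 x 3 = 150 miles
Total distance:
150 + 150 = 300 miles

300 miles


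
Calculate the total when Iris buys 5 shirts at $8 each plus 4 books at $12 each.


Cost of shirts:
5 x $8 = $40
Cost of books:
4 x $12 = $48
Add both:
$40 + $48 = $88

$88


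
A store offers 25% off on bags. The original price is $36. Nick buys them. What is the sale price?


Calculate the discount amount:
25% of $36 = $9
Subtract from original:
$36 - $9 = $27

$27


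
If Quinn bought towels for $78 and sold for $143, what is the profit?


Selling price = $143
Cost price = $78
Profit = selling price - cost price:
Profit = $143 - $78 = $65

$65


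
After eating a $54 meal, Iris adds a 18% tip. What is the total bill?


Calculate the tip:
18% of $54 = $9.72
Add tip to meal cost:
$54 + $9.72 = $63.72

$63.72


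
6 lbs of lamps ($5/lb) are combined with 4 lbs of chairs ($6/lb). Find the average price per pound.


Cost of lamps:
6 x $5 = $30
Cost of chairs:
4 x $6 = $24
Total cost: $30 + $24 = $54
Total weight: 10 lbs
Average: $54 / 10 = $5.40/lb

$5.40/lb


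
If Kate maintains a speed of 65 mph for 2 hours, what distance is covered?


Use the formula: distance = speed x time
Speed = 65 mph, Time = 2 hours
65 x 2 = 130 miles

130 miles


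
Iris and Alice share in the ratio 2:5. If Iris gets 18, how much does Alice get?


Find the multiplier:
18 / 2 = 9
Apply to Alice's share:
5 x 9 = 45

45


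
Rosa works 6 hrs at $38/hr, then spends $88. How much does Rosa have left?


Calculate earnings:
6 x $38 = $228
Subtract spending:
$228 - $88 = $140

$140


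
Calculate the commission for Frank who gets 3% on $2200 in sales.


Convert rate to decimal:
3% = 0.03
Multiply by sales:
$2200 x 0.03 = $66

$66


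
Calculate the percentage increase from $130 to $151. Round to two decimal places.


Find the absolute change:
|151 - 130| = 21
Divide by original and multiply by 100:
21 / 130 x 100 = 16.1538...% ≈ 16.15%

16.15%


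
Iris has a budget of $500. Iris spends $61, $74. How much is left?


Add up expenses:
$61 + $74 = $135
Subtract from budget:
$500 - $135 = $365

$365


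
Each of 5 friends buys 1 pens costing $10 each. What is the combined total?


Cost per person:
1 x $10 = $10
Group total:
5 x $10 = $50

$50


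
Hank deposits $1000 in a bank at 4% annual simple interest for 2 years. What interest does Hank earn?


Use the formula I = P x R x T / 100
P x R x T = 1000 x 4 x 2 = 8000
I = 8000 / 100 = $80

$80


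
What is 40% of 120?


Convert percentage to decimal:
40% = 0.4
Multiply:
120 x 0.4 = 48

48


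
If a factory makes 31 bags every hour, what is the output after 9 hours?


Production rate: 31 bags per hour
Time: 9 hours
Total: 31 x 9 = 279 bags

279 bags


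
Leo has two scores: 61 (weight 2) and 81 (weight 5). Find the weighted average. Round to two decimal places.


Weighted sum:
2 x 61 + 5 x 81 = 527
Total weight:
2 + 5 = 7
Weighted average:
527 / 7 = 75.2857... ≈ 75.29

75.29


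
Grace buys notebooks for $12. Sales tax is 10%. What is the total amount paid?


Calculate the tax:
10% of $12 = $1.20
Add tax to price:
$12 + $1.20 = $13.20

$13.20


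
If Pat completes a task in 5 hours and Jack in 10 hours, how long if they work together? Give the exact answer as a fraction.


Pat's rate: 1/5 of the job per hour
Jack's rate: 1/10 of the job per hour
Combined rate: 1/5 + 1/10 = 3/10 per hour
Time = 1 / (3/10) = 10/3 hours (≈ 3.33 hours)

10/3 hours


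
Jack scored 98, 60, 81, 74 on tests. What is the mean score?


Add the scores:
98 + 60 + 81 + 74 = 313
Divide by the number of tests:
313 / 4 = 78.25

78.25
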